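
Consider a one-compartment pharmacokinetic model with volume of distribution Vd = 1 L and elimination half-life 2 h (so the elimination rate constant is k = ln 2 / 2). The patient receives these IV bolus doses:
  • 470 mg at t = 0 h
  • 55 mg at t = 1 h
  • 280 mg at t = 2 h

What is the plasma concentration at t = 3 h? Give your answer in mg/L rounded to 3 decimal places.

k = ln 2 / 2 = 0.34657 per h
Dose 1 (470 mg at t=0 h): 470·exp(−0.34657·3) = 166.170 mg/L
Dose 2 (55 mg at t=1 h): 55·exp(−0.34657·2) = 27.500 mg/L
Dose 3 (280 mg at t=2 h): 280·exp(−0.34657·1) = 197.990 mg/L
C(3) = 166.170 + 27.500 + 197.990 = 391.660 mg/L

391.660 mg/L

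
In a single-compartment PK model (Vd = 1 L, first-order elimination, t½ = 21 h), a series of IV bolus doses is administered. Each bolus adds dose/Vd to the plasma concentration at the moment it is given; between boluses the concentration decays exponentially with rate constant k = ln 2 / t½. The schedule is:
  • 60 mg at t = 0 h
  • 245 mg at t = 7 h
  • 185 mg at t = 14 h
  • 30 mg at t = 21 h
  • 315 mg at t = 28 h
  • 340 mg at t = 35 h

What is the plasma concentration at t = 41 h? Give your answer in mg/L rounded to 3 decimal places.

k = ln 2 / 21 = 0.03301 per h
Dose 1 (60 mg at t=0 h): 60·exp(−0.03301·41) = 15.503 mg/L
Dose 2 (245 mg at t=7 h): 245·exp(−0.03301·34) = 79.760 mg/L
Dose 3 (185 mg at t=14 h): 185·exp(−0.03301·27) = 75.881 mg/L
Dose 4 (30 mg at t=21 h): 30·exp(−0.03301·20) = 15.503 mg/L
Dose 5 (315 mg at t=28 h): 315·exp(−0.03301·13) = 205.097 mg/L
Dose 6 (340 mg at t=35 h): 340·exp(−0.03301·6) = 278.914 mg/L
C(41) = 15.503 + 79.760 + 75.881 + 15.503 + 205.097 + 278.914 = 670.658 mg/L

670.658 mg/L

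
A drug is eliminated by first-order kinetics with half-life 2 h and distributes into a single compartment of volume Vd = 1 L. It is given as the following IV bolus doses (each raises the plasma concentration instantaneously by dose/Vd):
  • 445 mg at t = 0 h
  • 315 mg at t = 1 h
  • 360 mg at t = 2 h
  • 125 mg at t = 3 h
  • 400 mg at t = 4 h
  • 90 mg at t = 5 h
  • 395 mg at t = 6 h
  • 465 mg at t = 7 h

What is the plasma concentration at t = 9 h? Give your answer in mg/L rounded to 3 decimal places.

k = ln 2 / 2 = 0.34657 per h
Dose 1 (445 mg at t=0 h): 445·exp(−0.34657·9) = 19.666 mg/L
Dose 2 (315 mg at t=1 h): 315·exp(−0.34657·8) = 19.688 mg/L
Dose 3 (360 mg at t=2 h): 360·exp(−0.34657·7) = 31.820 mg/L
Dose 4 (125 mg at t=3 h): 125·exp(−0.34657·6) = 15.625 mg/L
Dose 5 (400 mg at t=4 h): 400·exp(−0.34657·5) = 70.711 mg/L
Dose 6 (90 mg at t=5 h): 90·exp(−0.34657·4) = 22.500 mg/L
Dose 7 (395 mg at t=6 h): 395·exp(−0.34657·3) = 139.654 mg/L
Dose 8 (465 mg at t=7 h): 465·exp(−0.34657·2) = 232.500 mg/L
C(9) = 19.666 + 19.688 + 31.820 + 15.625 + 70.711 + 22.500 + 139.654 + 232.500 = 552.163 mg/L

552.163 mg/L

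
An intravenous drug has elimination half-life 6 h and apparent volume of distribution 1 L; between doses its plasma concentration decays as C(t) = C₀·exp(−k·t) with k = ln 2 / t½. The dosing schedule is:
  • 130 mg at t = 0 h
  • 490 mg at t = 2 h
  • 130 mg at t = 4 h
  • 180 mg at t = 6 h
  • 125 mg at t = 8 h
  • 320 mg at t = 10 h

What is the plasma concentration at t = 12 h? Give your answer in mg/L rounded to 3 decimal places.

661.160 mg/L

k = ln 2 / 6 = 0.11552 per h
Dose 1 (130 mg at t=0 h): 130·exp(−0.11552·12) = 32.500 mg/L
Dose 2 (490 mg at t=2 h): 490·exp(−0.11552·10) = 154.340 mg/L
Dose 3 (130 mg at t=4 h): 130·exp(−0.11552·8) = 51.591 mg/L
Dose 4 (180 mg at t=6 h): 180·exp(−0.11552·6) = 90.000 mg/L
Dose 5 (125 mg at t=8 h): 125·exp(−0.11552·4) = 78.745 mg/L
Dose 6 (320 mg at t=10 h): 320·exp(−0.11552·2) = 253.984 mg/L
C(12) = 32.500 + 154.340 + 51.591 + 90.000 + 78.745 + 253.984 = 661.160 mg/L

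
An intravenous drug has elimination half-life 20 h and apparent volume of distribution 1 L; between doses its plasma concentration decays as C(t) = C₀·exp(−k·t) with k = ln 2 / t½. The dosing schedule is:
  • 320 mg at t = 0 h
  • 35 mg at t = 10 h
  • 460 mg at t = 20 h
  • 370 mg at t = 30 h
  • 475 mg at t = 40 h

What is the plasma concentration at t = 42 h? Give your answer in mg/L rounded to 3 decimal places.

988.086 mg/L

k = ln 2 / 20 = 0.03466 per h
Dose 1 (320 mg at t=0 h): 320·exp(−0.03466·42) = 74.643 mg/L
Dose 2 (35 mg at t=10 h): 35·exp(−0.03466·32) = 11.546 mg/L
Dose 3 (460 mg at t=20 h): 460·exp(−0.03466·22) = 214.598 mg/L
Dose 4 (370 mg at t=30 h): 370·exp(−0.03466·12) = 244.109 mg/L
Dose 5 (475 mg at t=40 h): 475·exp(−0.03466·2) = 443.191 mg/L
C(42) = 74.643 + 11.546 + 214.598 + 244.109 + 443.191 = 988.086 mg/L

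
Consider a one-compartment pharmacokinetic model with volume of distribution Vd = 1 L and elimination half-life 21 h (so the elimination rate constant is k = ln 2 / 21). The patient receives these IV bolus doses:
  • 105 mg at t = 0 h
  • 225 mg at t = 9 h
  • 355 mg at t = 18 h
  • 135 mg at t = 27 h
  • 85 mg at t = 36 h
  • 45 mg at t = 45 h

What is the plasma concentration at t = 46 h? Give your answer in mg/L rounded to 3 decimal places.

406.978 mg/L

k = ln 2 / 21 = 0.03301 per h
Dose 1 (105 mg at t=0 h): 105·exp(−0.03301·46) = 23.003 mg/L
Dose 2 (225 mg at t=9 h): 225·exp(−0.03301·37) = 66.343 mg/L
Dose 3 (355 mg at t=18 h): 355·exp(−0.03301·28) = 140.882 mg/L
Dose 4 (135 mg at t=27 h): 135·exp(−0.03301·19) = 72.106 mg/L
Dose 5 (85 mg at t=36 h): 85·exp(−0.03301·10) = 61.104 mg/L
Dose 6 (45 mg at t=45 h): 45·exp(−0.03301·1) = 43.539 mg/L
C(46) = 23.003 + 66.343 + 140.882 + 72.106 + 61.104 + 43.539 = 406.978 mg/L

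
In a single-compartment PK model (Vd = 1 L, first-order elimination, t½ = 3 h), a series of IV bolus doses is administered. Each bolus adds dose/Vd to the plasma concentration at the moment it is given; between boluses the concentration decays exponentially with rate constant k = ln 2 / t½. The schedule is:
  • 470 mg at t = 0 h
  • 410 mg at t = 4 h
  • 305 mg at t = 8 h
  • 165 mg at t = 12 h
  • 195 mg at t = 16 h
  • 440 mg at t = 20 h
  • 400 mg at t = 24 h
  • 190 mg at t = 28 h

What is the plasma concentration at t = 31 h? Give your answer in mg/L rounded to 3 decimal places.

219.824 mg/L

k = ln 2 / 3 = 0.23105 per h
Dose 1 (470 mg at t=0 h): 470·exp(−0.23105·31) = 0.364 mg/L
Dose 2 (410 mg at t=4 h): 410·exp(−0.23105·27) = 0.801 mg/L
Dose 3 (305 mg at t=8 h): 305·exp(−0.23105·23) = 1.501 mg/L
Dose 4 (165 mg at t=12 h): 165·exp(−0.23105·19) = 2.046 mg/L
Dose 5 (195 mg at t=16 h): 195·exp(−0.23105·15) = 6.094 mg/L
Dose 6 (440 mg at t=20 h): 440·exp(−0.23105·11) = 34.648 mg/L
Dose 7 (400 mg at t=24 h): 400·exp(−0.23105·7) = 79.370 mg/L
Dose 8 (190 mg at t=28 h): 190·exp(−0.23105·3) = 95.000 mg/L
C(31) = 0.364 + 0.801 + 1.501 + 2.046 + 6.094 + 34.648 + 79.370 + 95.000 = 219.824 mg/L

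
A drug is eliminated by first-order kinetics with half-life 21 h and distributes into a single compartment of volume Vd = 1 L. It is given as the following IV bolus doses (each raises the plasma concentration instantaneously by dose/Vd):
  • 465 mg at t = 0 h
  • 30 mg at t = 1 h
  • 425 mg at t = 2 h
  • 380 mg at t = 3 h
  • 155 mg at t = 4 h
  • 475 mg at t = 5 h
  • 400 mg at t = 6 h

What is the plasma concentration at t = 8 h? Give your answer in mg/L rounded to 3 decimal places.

1992.224 mg/L

k = ln 2 / 21 = 0.03301 per h
Dose 1 (465 mg at t=0 h): 465·exp(−0.03301·8) = 357.088 mg/L
Dose 2 (30 mg at t=1 h): 30·exp(−0.03301·7) = 23.811 mg/L
Dose 3 (425 mg at t=2 h): 425·exp(−0.03301·6) = 348.643 mg/L
Dose 4 (380 mg at t=3 h): 380·exp(−0.03301·5) = 322.188 mg/L
Dose 5 (155 mg at t=4 h): 155·exp(−0.03301·4) = 135.829 mg/L
Dose 6 (475 mg at t=5 h): 475·exp(−0.03301·3) = 430.219 mg/L
Dose 7 (400 mg at t=6 h): 400·exp(−0.03301·2) = 374.447 mg/L
C(8) = 357.088 + 23.811 + 348.643 + 322.188 + 135.829 + 430.219 + 374.447 = 1992.224 mg/L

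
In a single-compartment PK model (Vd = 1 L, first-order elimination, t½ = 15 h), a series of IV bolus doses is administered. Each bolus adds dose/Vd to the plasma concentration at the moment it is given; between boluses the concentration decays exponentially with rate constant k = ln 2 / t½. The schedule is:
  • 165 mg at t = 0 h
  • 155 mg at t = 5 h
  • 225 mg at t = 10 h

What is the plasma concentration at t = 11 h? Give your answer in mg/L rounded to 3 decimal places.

431.557 mg/L

k = ln 2 / 15 = 0.04621 per h
Dose 1 (165 mg at t=0 h): 165·exp(−0.04621·11) = 99.250 mg/L
Dose 2 (155 mg at t=5 h): 155·exp(−0.04621·6) = 117.468 mg/L
Dose 3 (225 mg at t=10 h): 225·exp(−0.04621·1) = 214.839 mg/L
C(11) = 99.250 + 117.468 + 214.839 = 431.557 mg/L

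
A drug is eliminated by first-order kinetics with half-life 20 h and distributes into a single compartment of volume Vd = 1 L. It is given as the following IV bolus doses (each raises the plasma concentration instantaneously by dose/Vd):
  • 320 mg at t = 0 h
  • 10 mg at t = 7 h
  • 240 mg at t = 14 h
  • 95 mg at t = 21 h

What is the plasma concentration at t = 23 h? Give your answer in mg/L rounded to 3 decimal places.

414.272 mg/L

k = ln 2 / 20 = 0.03466 per h
Dose 1 (320 mg at t=0 h): 320·exp(−0.03466·23) = 144.200 mg/L
Dose 2 (10 mg at t=7 h): 10·exp(−0.03466·16) = 5.743 mg/L
Dose 3 (240 mg at t=14 h): 240·exp(−0.03466·9) = 175.690 mg/L
Dose 4 (95 mg at t=21 h): 95·exp(−0.03466·2) = 88.638 mg/L
C(23) = 144.200 + 5.743 + 175.690 + 88.638 = 414.272 mg/L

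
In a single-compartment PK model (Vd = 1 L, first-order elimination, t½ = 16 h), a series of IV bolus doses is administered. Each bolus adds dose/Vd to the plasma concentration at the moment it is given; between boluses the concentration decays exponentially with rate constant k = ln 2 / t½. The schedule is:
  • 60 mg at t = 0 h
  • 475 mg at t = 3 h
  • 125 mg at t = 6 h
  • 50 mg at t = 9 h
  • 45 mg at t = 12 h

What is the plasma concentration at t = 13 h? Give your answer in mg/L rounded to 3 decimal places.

k = ln 2 / 16 = 0.04332 per h
Dose 1 (60 mg at t=0 h): 60·exp(−0.04332·13) = 34.164 mg/L
Dose 2 (475 mg at t=3 h): 475·exp(−0.04332·10) = 307.999 mg/L
Dose 3 (125 mg at t=6 h): 125·exp(−0.04332·7) = 92.302 mg/L
Dose 4 (50 mg at t=9 h): 50·exp(−0.04332·4) = 42.045 mg/L
Dose 5 (45 mg at t=12 h): 45·exp(−0.04332·1) = 43.092 mg/L
C(13) = 34.164 + 307.999 + 92.302 + 42.045 + 43.092 = 519.602 mg/L

519.602 mg/L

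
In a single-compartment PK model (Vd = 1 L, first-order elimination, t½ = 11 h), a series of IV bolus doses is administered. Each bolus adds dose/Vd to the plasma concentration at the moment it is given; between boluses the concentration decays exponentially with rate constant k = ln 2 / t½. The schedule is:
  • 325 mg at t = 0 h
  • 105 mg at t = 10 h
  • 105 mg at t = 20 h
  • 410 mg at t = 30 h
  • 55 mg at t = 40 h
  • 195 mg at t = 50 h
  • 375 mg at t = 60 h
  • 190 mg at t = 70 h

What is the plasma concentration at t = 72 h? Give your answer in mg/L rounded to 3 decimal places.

k = ln 2 / 11 = 0.06301 per h
Dose 1 (325 mg at t=0 h): 325·exp(−0.06301·72) = 3.479 mg/L
Dose 2 (105 mg at t=10 h): 105·exp(−0.06301·62) = 2.111 mg/L
Dose 3 (105 mg at t=20 h): 105·exp(−0.06301·52) = 3.964 mg/L
Dose 4 (410 mg at t=30 h): 410·exp(−0.06301·42) = 29.067 mg/L
Dose 5 (55 mg at t=40 h): 55·exp(−0.06301·32) = 7.322 mg/L
Dose 6 (195 mg at t=50 h): 195·exp(−0.06301·22) = 48.750 mg/L
Dose 7 (375 mg at t=60 h): 375·exp(−0.06301·12) = 176.050 mg/L
Dose 8 (190 mg at t=70 h): 190·exp(−0.06301·2) = 167.502 mg/L
C(72) = 3.479 + 2.111 + 3.964 + 29.067 + 7.322 + 48.750 + 176.050 + 167.502 = 438.245 mg/L

438.245 mg/L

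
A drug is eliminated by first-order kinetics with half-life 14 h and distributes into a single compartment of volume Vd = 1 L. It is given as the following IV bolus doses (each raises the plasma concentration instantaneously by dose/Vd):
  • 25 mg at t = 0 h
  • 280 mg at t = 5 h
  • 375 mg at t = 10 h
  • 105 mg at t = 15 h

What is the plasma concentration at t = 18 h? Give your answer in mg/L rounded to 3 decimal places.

500.224 mg/L

k = ln 2 / 14 = 0.04951 per h
Dose 1 (25 mg at t=0 h): 25·exp(−0.04951·18) = 10.254 mg/L
Dose 2 (280 mg at t=5 h): 280·exp(−0.04951·13) = 147.106 mg/L
Dose 3 (375 mg at t=10 h): 375·exp(−0.04951·8) = 252.356 mg/L
Dose 4 (105 mg at t=15 h): 105·exp(−0.04951·3) = 90.507 mg/L
C(18) = 10.254 + 147.106 + 252.356 + 90.507 = 500.224 mg/L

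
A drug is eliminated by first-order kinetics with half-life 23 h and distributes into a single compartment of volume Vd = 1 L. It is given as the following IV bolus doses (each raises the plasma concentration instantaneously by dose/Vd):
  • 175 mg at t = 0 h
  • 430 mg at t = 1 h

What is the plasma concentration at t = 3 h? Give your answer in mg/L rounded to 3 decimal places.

564.720 mg/L

k = ln 2 / 23 = 0.03014 per h
Dose 1 (175 mg at t=0 h): 175·exp(−0.03014·3) = 159.872 mg/L
Dose 2 (430 mg at t=1 h): 430·exp(−0.03014·2) = 404.848 mg/L
C(3) = 159.872 + 404.848 = 564.720 mg/L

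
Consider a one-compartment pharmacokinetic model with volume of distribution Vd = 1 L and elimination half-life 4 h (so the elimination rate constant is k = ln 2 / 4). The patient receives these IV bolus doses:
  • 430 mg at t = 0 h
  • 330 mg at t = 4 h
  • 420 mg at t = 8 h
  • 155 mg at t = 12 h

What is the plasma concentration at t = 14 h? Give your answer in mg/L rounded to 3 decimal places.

k = ln 2 / 4 = 0.17329 per h
Dose 1 (430 mg at t=0 h): 430·exp(−0.17329·14) = 38.007 mg/L
Dose 2 (330 mg at t=4 h): 330·exp(−0.17329·10) = 58.336 mg/L
Dose 3 (420 mg at t=8 h): 420·exp(−0.17329·6) = 148.492 mg/L
Dose 4 (155 mg at t=12 h): 155·exp(−0.17329·2) = 109.602 mg/L
C(14) = 38.007 + 58.336 + 148.492 + 109.602 = 354.437 mg/L

354.437 mg/L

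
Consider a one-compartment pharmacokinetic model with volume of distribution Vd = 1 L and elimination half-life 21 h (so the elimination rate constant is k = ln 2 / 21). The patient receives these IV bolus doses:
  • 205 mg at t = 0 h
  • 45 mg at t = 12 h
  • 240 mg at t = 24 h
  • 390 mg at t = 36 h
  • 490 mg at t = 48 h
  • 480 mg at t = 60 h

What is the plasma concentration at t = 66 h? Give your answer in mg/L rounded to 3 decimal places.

899.927 mg/L

k = ln 2 / 21 = 0.03301 per h
Dose 1 (205 mg at t=0 h): 205·exp(−0.03301·66) = 23.209 mg/L
Dose 2 (45 mg at t=12 h): 45·exp(−0.03301·54) = 7.571 mg/L
Dose 3 (240 mg at t=24 h): 240·exp(−0.03301·42) = 60.000 mg/L
Dose 4 (390 mg at t=36 h): 390·exp(−0.03301·30) = 144.884 mg/L
Dose 5 (490 mg at t=48 h): 490·exp(−0.03301·18) = 270.502 mg/L
Dose 6 (480 mg at t=60 h): 480·exp(−0.03301·6) = 393.761 mg/L
C(66) = 23.209 + 7.571 + 60.000 + 144.884 + 270.502 + 393.761 = 899.927 mg/L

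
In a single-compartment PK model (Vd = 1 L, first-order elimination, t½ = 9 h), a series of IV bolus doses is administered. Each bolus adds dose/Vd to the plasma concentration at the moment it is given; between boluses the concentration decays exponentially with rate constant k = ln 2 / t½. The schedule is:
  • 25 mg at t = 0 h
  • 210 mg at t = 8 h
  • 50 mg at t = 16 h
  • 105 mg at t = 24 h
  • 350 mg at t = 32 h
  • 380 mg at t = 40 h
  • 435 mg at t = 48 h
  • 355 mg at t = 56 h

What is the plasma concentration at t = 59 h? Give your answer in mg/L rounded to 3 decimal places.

k = ln 2 / 9 = 0.07702 per h
Dose 1 (25 mg at t=0 h): 25·exp(−0.07702·59) = 0.266 mg/L
Dose 2 (210 mg at t=8 h): 210·exp(−0.07702·51) = 4.134 mg/L
Dose 3 (50 mg at t=16 h): 50·exp(−0.07702·43) = 1.823 mg/L
Dose 4 (105 mg at t=24 h): 105·exp(−0.07702·35) = 7.088 mg/L
Dose 5 (350 mg at t=32 h): 350·exp(−0.07702·27) = 43.750 mg/L
Dose 6 (380 mg at t=40 h): 380·exp(−0.07702·19) = 87.958 mg/L
Dose 7 (435 mg at t=48 h): 435·exp(−0.07702·11) = 186.451 mg/L
Dose 8 (355 mg at t=56 h): 355·exp(−0.07702·3) = 281.764 mg/L
C(59) = 0.266 + 4.134 + 1.823 + 7.088 + 43.750 + 87.958 + 186.451 + 281.764 = 613.233 mg/L

613.233 mg/L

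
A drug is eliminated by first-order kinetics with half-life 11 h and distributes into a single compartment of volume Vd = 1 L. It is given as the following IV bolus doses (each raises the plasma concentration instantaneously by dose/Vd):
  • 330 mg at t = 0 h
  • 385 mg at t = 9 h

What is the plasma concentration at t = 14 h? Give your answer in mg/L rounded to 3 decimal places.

417.529 mg/L

k = ln 2 / 11 = 0.06301 per h
Dose 1 (330 mg at t=0 h): 330·exp(−0.06301·14) = 136.579 mg/L
Dose 2 (385 mg at t=9 h): 385·exp(−0.06301·5) = 280.950 mg/L
C(14) = 136.579 + 280.950 = 417.529 mg/L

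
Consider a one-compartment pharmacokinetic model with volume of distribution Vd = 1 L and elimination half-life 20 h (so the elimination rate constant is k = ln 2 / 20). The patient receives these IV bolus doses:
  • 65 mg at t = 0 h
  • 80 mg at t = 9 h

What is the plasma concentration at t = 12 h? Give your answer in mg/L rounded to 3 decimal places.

k = ln 2 / 20 = 0.03466 per h
Dose 1 (65 mg at t=0 h): 65·exp(−0.03466·12) = 42.884 mg/L
Dose 2 (80 mg at t=9 h): 80·exp(−0.03466·3) = 72.100 mg/L
C(12) = 42.884 + 72.100 = 114.984 mg/L

114.984 mg/L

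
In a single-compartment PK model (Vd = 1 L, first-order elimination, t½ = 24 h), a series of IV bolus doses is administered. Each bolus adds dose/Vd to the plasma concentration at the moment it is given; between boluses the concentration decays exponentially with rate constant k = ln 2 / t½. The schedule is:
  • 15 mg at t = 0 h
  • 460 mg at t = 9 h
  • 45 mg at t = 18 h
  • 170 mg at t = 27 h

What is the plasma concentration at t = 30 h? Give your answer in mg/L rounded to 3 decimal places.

444.834 mg/L

k = ln 2 / 24 = 0.02888 per h
Dose 1 (15 mg at t=0 h): 15·exp(−0.02888·30) = 6.307 mg/L
Dose 2 (460 mg at t=9 h): 460·exp(−0.02888·21) = 250.817 mg/L
Dose 3 (45 mg at t=18 h): 45·exp(−0.02888·12) = 31.820 mg/L
Dose 4 (170 mg at t=27 h): 170·exp(−0.02888·3) = 155.891 mg/L
C(30) = 6.307 + 250.817 + 31.820 + 155.891 = 444.834 mg/L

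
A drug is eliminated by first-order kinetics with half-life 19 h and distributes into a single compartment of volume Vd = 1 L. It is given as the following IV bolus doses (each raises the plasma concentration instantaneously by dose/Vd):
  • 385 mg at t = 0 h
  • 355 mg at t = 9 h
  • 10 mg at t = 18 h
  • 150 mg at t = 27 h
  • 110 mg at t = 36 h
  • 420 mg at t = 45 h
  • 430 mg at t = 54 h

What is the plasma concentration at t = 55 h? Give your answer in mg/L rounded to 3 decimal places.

935.868 mg/L

k = ln 2 / 19 = 0.03648 per h
Dose 1 (385 mg at t=0 h): 385·exp(−0.03648·55) = 51.768 mg/L
Dose 2 (355 mg at t=9 h): 355·exp(−0.03648·46) = 66.286 mg/L
Dose 3 (10 mg at t=18 h): 10·exp(−0.03648·37) = 2.593 mg/L
Dose 4 (150 mg at t=27 h): 150·exp(−0.03648·28) = 54.009 mg/L
Dose 5 (110 mg at t=36 h): 110·exp(−0.03648·19) = 55.000 mg/L
Dose 6 (420 mg at t=45 h): 420·exp(−0.03648·10) = 291.617 mg/L
Dose 7 (430 mg at t=54 h): 430·exp(−0.03648·1) = 414.596 mg/L
C(55) = 51.768 + 66.286 + 2.593 + 54.009 + 55.000 + 291.617 + 414.596 = 935.868 mg/L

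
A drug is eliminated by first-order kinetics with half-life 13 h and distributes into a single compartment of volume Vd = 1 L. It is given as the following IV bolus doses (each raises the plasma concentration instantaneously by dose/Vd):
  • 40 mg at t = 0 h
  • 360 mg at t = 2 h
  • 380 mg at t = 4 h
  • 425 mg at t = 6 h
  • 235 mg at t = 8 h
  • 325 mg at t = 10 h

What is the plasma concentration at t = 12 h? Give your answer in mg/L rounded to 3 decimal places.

1270.996 mg/L

k = ln 2 / 13 = 0.05332 per h
Dose 1 (40 mg at t=0 h): 40·exp(−0.05332·12) = 21.095 mg/L
Dose 2 (360 mg at t=2 h): 360·exp(−0.05332·10) = 211.223 mg/L
Dose 3 (380 mg at t=4 h): 380·exp(−0.05332·8) = 248.047 mg/L
Dose 4 (425 mg at t=6 h): 425·exp(−0.05332·6) = 308.640 mg/L
Dose 5 (235 mg at t=8 h): 235·exp(−0.05332·4) = 189.864 mg/L
Dose 6 (325 mg at t=10 h): 325·exp(−0.05332·2) = 292.127 mg/L
C(12) = 21.095 + 211.223 + 248.047 + 308.640 + 189.864 + 292.127 = 1270.996 mg/L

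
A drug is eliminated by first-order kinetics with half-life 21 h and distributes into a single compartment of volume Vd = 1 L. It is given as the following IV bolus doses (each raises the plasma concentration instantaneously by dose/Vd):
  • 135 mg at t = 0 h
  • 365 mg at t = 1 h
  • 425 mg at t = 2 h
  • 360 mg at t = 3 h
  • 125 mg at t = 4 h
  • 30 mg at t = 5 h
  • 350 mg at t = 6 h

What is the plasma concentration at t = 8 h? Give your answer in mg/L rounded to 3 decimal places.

1511.597 mg/L

k = ln 2 / 21 = 0.03301 per h
Dose 1 (135 mg at t=0 h): 135·exp(−0.03301·8) = 103.671 mg/L
Dose 2 (365 mg at t=1 h): 365·exp(−0.03301·7) = 289.701 mg/L
Dose 3 (425 mg at t=2 h): 425·exp(−0.03301·6) = 348.643 mg/L
Dose 4 (360 mg at t=3 h): 360·exp(−0.03301·5) = 305.231 mg/L
Dose 5 (125 mg at t=4 h): 125·exp(−0.03301·4) = 109.540 mg/L
Dose 6 (30 mg at t=5 h): 30·exp(−0.03301·3) = 27.172 mg/L
Dose 7 (350 mg at t=6 h): 350·exp(−0.03301·2) = 327.641 mg/L
C(8) = 103.671 + 289.701 + 348.643 + 305.231 + 109.540 + 27.172 + 327.641 = 1511.597 mg/L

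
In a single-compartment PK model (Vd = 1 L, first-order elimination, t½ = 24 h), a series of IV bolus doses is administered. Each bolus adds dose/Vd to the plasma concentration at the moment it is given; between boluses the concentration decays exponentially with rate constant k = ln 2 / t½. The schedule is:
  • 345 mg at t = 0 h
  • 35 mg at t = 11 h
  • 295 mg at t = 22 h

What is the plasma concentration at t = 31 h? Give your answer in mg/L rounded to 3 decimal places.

388.044 mg/L

k = ln 2 / 24 = 0.02888 per h
Dose 1 (345 mg at t=0 h): 345·exp(−0.02888·31) = 140.925 mg/L
Dose 2 (35 mg at t=11 h): 35·exp(−0.02888·20) = 19.643 mg/L
Dose 3 (295 mg at t=22 h): 295·exp(−0.02888·9) = 227.476 mg/L
C(31) = 140.925 + 19.643 + 227.476 = 388.044 mg/L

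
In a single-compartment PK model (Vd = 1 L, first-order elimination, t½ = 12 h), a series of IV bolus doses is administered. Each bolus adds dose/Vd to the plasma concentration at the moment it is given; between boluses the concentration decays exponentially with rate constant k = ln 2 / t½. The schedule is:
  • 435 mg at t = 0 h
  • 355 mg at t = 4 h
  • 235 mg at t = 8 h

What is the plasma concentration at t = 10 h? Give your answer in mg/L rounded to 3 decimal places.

704.520 mg/L

k = ln 2 / 12 = 0.05776 per h
Dose 1 (435 mg at t=0 h): 435·exp(−0.05776·10) = 244.135 mg/L
Dose 2 (355 mg at t=4 h): 355·exp(−0.05776·6) = 251.023 mg/L
Dose 3 (235 mg at t=8 h): 235·exp(−0.05776·2) = 209.361 mg/L
C(10) = 244.135 + 251.023 + 209.361 = 704.520 mg/L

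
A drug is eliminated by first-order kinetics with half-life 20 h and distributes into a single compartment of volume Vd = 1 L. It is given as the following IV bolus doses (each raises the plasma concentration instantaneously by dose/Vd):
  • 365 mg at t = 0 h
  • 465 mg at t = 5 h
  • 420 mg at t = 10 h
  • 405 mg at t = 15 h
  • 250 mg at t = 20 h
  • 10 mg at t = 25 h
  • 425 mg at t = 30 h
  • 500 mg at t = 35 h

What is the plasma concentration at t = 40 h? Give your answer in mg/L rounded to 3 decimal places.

k = ln 2 / 20 = 0.03466 per h
Dose 1 (365 mg at t=0 h): 365·exp(−0.03466·40) = 91.250 mg/L
Dose 2 (465 mg at t=5 h): 465·exp(−0.03466·35) = 138.245 mg/L
Dose 3 (420 mg at t=10 h): 420·exp(−0.03466·30) = 148.492 mg/L
Dose 4 (405 mg at t=15 h): 405·exp(−0.03466·25) = 170.282 mg/L
Dose 5 (250 mg at t=20 h): 250·exp(−0.03466·20) = 125.000 mg/L
Dose 6 (10 mg at t=25 h): 10·exp(−0.03466·15) = 5.946 mg/L
Dose 7 (425 mg at t=30 h): 425·exp(−0.03466·10) = 300.520 mg/L
Dose 8 (500 mg at t=35 h): 500·exp(−0.03466·5) = 420.448 mg/L
C(40) = 91.250 + 138.245 + 148.492 + 170.282 + 125.000 + 5.946 + 300.520 + 420.448 = 1400.184 mg/L

1400.184 mg/L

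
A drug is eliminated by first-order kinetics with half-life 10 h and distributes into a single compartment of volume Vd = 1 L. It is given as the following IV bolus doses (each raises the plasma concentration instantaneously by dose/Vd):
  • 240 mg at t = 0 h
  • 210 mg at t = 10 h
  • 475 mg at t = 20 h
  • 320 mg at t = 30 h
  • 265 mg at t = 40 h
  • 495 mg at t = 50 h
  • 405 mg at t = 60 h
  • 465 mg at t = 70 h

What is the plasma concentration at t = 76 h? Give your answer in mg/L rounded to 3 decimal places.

570.275 mg/L

k = ln 2 / 10 = 0.06931 per h
Dose 1 (240 mg at t=0 h): 240·exp(−0.06931·76) = 1.237 mg/L
Dose 2 (210 mg at t=10 h): 210·exp(−0.06931·66) = 2.165 mg/L
Dose 3 (475 mg at t=20 h): 475·exp(−0.06931·56) = 9.793 mg/L
Dose 4 (320 mg at t=30 h): 320·exp(−0.06931·46) = 13.195 mg/L
Dose 5 (265 mg at t=40 h): 265·exp(−0.06931·36) = 21.854 mg/L
Dose 6 (495 mg at t=50 h): 495·exp(−0.06931·26) = 81.645 mg/L
Dose 7 (405 mg at t=60 h): 405·exp(−0.06931·16) = 133.600 mg/L
Dose 8 (465 mg at t=70 h): 465·exp(−0.06931·6) = 306.786 mg/L
C(76) = 1.237 + 2.165 + 9.793 + 13.195 + 21.854 + 81.645 + 133.600 + 306.786 = 570.275 mg/L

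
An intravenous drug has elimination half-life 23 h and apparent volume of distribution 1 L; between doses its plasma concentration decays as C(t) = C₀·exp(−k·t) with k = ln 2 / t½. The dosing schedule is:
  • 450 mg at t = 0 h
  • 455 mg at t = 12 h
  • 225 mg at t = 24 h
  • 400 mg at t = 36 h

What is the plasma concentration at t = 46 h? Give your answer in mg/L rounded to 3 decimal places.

687.673 mg/L

k = ln 2 / 23 = 0.03014 per h
Dose 1 (450 mg at t=0 h): 450·exp(−0.03014·46) = 112.500 mg/L
Dose 2 (455 mg at t=12 h): 455·exp(−0.03014·34) = 163.309 mg/L
Dose 3 (225 mg at t=24 h): 225·exp(−0.03014·22) = 115.942 mg/L
Dose 4 (400 mg at t=36 h): 400·exp(−0.03014·10) = 295.922 mg/L
C(46) = 112.500 + 163.309 + 115.942 + 295.922 = 687.673 mg/L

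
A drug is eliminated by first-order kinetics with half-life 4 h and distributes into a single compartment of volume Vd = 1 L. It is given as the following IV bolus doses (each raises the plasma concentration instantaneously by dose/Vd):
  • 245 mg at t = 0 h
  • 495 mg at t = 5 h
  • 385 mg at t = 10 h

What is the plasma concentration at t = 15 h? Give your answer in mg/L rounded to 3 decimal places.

267.587 mg/L

k = ln 2 / 4 = 0.17329 per h
Dose 1 (245 mg at t=0 h): 245·exp(−0.17329·15) = 18.210 mg/L
Dose 2 (495 mg at t=5 h): 495·exp(−0.17329·10) = 87.504 mg/L
Dose 3 (385 mg at t=10 h): 385·exp(−0.17329·5) = 161.873 mg/L
C(15) = 18.210 + 87.504 + 161.873 = 267.587 mg/L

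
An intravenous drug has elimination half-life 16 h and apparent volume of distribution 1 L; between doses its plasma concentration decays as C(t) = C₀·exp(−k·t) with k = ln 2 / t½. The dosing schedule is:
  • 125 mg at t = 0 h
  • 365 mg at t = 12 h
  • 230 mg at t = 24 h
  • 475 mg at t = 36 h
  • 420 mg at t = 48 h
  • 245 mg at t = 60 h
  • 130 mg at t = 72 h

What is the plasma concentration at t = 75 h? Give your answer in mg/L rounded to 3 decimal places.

514.081 mg/L

k = ln 2 / 16 = 0.04332 per h
Dose 1 (125 mg at t=0 h): 125·exp(−0.04332·75) = 4.851 mg/L
Dose 2 (365 mg at t=12 h): 365·exp(−0.04332·63) = 23.822 mg/L
Dose 3 (230 mg at t=24 h): 230·exp(−0.04332·51) = 25.246 mg/L
Dose 4 (475 mg at t=36 h): 475·exp(−0.04332·39) = 87.687 mg/L
Dose 5 (420 mg at t=48 h): 420·exp(−0.04332·27) = 130.395 mg/L
Dose 6 (245 mg at t=60 h): 245·exp(−0.04332·15) = 127.924 mg/L
Dose 7 (130 mg at t=72 h): 130·exp(−0.04332·3) = 114.156 mg/L
C(75) = 4.851 + 23.822 + 25.246 + 87.687 + 130.395 + 127.924 + 114.156 = 514.081 mg/L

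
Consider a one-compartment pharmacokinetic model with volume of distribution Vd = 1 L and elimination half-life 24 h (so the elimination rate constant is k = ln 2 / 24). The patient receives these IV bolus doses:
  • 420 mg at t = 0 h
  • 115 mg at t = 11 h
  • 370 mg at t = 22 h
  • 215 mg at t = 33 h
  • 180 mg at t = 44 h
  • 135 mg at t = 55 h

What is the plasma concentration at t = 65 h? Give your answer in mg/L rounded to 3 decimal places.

479.913 mg/L

k = ln 2 / 24 = 0.02888 per h
Dose 1 (420 mg at t=0 h): 420·exp(−0.02888·65) = 64.263 mg/L
Dose 2 (115 mg at t=11 h): 115·exp(−0.02888·54) = 24.176 mg/L
Dose 3 (370 mg at t=22 h): 370·exp(−0.02888·43) = 106.870 mg/L
Dose 4 (215 mg at t=33 h): 215·exp(−0.02888·32) = 85.323 mg/L
Dose 5 (180 mg at t=44 h): 180·exp(−0.02888·21) = 98.146 mg/L
Dose 6 (135 mg at t=55 h): 135·exp(−0.02888·10) = 101.136 mg/L
C(65) = 64.263 + 24.176 + 106.870 + 85.323 + 98.146 + 101.136 = 479.913 mg/L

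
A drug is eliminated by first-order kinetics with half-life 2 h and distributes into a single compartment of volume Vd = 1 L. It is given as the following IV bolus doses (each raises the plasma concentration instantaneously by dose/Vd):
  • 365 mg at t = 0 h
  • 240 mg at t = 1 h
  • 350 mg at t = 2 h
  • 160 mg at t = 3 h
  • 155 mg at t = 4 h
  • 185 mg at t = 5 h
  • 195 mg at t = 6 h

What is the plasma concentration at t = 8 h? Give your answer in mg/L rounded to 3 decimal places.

317.717 mg/L

k = ln 2 / 2 = 0.34657 per h
Dose 1 (365 mg at t=0 h): 365·exp(−0.34657·8) = 22.812 mg/L
Dose 2 (240 mg at t=1 h): 240·exp(−0.34657·7) = 21.213 mg/L
Dose 3 (350 mg at t=2 h): 350·exp(−0.34657·6) = 43.750 mg/L
Dose 4 (160 mg at t=3 h): 160·exp(−0.34657·5) = 28.284 mg/L
Dose 5 (155 mg at t=4 h): 155·exp(−0.34657·4) = 38.750 mg/L
Dose 6 (185 mg at t=5 h): 185·exp(−0.34657·3) = 65.407 mg/L
Dose 7 (195 mg at t=6 h): 195·exp(−0.34657·2) = 97.500 mg/L
C(8) = 22.812 + 21.213 + 43.750 + 28.284 + 38.750 + 65.407 + 97.500 = 317.717 mg/L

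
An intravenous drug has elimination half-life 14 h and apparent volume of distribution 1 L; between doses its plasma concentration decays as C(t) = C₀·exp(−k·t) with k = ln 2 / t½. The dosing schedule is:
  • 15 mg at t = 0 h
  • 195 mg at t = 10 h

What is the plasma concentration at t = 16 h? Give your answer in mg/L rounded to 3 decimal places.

k = ln 2 / 14 = 0.04951 per h
Dose 1 (15 mg at t=0 h): 15·exp(−0.04951·16) = 6.793 mg/L
Dose 2 (195 mg at t=10 h): 195·exp(−0.04951·6) = 144.884 mg/L
C(16) = 6.793 + 144.884 = 151.677 mg/L

151.677 mg/L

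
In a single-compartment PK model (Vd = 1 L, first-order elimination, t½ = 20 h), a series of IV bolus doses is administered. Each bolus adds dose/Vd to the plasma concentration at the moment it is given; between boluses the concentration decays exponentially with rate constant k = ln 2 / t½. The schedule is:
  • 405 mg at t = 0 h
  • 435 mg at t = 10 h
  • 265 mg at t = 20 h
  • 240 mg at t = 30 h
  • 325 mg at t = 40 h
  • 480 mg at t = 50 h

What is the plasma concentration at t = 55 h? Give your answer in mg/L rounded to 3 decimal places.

928.220 mg/L

k = ln 2 / 20 = 0.03466 per h
Dose 1 (405 mg at t=0 h): 405·exp(−0.03466·55) = 60.204 mg/L
Dose 2 (435 mg at t=10 h): 435·exp(−0.03466·45) = 91.447 mg/L
Dose 3 (265 mg at t=20 h): 265·exp(−0.03466·35) = 78.785 mg/L
Dose 4 (240 mg at t=30 h): 240·exp(−0.03466·25) = 100.908 mg/L
Dose 5 (325 mg at t=40 h): 325·exp(−0.03466·15) = 193.246 mg/L
Dose 6 (480 mg at t=50 h): 480·exp(−0.03466·5) = 403.630 mg/L
C(55) = 60.204 + 91.447 + 78.785 + 100.908 + 193.246 + 403.630 = 928.220 mg/L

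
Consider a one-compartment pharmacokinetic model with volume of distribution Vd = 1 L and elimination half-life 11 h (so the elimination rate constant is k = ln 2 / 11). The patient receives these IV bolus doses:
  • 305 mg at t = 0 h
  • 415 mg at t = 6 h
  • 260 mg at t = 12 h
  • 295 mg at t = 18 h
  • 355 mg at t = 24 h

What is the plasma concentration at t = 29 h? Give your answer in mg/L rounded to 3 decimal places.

k = ln 2 / 11 = 0.06301 per h
Dose 1 (305 mg at t=0 h): 305·exp(−0.06301·29) = 49.054 mg/L
Dose 2 (415 mg at t=6 h): 415·exp(−0.06301·23) = 97.414 mg/L
Dose 3 (260 mg at t=12 h): 260·exp(−0.06301·17) = 89.073 mg/L
Dose 4 (295 mg at t=18 h): 295·exp(−0.06301·11) = 147.500 mg/L
Dose 5 (355 mg at t=24 h): 355·exp(−0.06301·5) = 259.058 mg/L
C(29) = 49.054 + 97.414 + 89.073 + 147.500 + 259.058 = 642.099 mg/L

642.099 mg/L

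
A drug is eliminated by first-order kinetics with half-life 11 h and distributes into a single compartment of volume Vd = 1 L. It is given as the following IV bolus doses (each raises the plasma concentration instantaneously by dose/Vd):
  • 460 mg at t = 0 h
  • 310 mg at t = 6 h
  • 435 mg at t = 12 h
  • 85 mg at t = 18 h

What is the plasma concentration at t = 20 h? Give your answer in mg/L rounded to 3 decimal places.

596.442 mg/L

k = ln 2 / 11 = 0.06301 per h
Dose 1 (460 mg at t=0 h): 460·exp(−0.06301·20) = 130.446 mg/L
Dose 2 (310 mg at t=6 h): 310·exp(−0.06301·14) = 128.302 mg/L
Dose 3 (435 mg at t=12 h): 435·exp(−0.06301·8) = 262.759 mg/L
Dose 4 (85 mg at t=18 h): 85·exp(−0.06301·2) = 74.935 mg/L
C(20) = 130.446 + 128.302 + 262.759 + 74.935 = 596.442 mg/L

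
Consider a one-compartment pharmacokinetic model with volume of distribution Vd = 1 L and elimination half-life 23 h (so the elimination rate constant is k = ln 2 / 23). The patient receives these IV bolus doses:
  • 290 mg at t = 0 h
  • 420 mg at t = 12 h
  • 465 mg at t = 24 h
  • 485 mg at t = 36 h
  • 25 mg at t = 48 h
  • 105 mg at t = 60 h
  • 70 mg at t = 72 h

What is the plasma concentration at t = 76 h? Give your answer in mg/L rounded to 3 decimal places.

470.328 mg/L

k = ln 2 / 23 = 0.03014 per h
Dose 1 (290 mg at t=0 h): 290·exp(−0.03014·76) = 29.356 mg/L
Dose 2 (420 mg at t=12 h): 420·exp(−0.03014·64) = 61.038 mg/L
Dose 3 (465 mg at t=24 h): 465·exp(−0.03014·52) = 97.020 mg/L
Dose 4 (485 mg at t=36 h): 485·exp(−0.03014·40) = 145.282 mg/L
Dose 5 (25 mg at t=48 h): 25·exp(−0.03014·28) = 10.751 mg/L
Dose 6 (105 mg at t=60 h): 105·exp(−0.03014·16) = 64.830 mg/L
Dose 7 (70 mg at t=72 h): 70·exp(−0.03014·4) = 62.050 mg/L
C(76) = 29.356 + 61.038 + 97.020 + 145.282 + 10.751 + 64.830 + 62.050 = 470.328 mg/L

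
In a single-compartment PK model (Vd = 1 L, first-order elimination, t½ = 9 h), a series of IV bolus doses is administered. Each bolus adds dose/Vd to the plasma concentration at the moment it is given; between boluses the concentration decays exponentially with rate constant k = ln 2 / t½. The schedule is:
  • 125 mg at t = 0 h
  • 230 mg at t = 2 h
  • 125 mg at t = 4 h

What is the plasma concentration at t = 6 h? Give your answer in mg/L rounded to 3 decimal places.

354.920 mg/L

k = ln 2 / 9 = 0.07702 per h
Dose 1 (125 mg at t=0 h): 125·exp(−0.07702·6) = 78.745 mg/L
Dose 2 (230 mg at t=2 h): 230·exp(−0.07702·4) = 169.019 mg/L
Dose 3 (125 mg at t=4 h): 125·exp(−0.07702·2) = 107.155 mg/L
C(6) = 78.745 + 169.019 + 107.155 = 354.920 mg/L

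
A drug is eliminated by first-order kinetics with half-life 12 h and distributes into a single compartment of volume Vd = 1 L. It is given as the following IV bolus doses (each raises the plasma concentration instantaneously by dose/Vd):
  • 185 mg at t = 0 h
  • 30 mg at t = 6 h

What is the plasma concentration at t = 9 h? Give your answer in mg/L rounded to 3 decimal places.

135.229 mg/L

k = ln 2 / 12 = 0.05776 per h
Dose 1 (185 mg at t=0 h): 185·exp(−0.05776·9) = 110.002 mg/L
Dose 2 (30 mg at t=6 h): 30·exp(−0.05776·3) = 25.227 mg/L
C(9) = 110.002 + 25.227 = 135.229 mg/L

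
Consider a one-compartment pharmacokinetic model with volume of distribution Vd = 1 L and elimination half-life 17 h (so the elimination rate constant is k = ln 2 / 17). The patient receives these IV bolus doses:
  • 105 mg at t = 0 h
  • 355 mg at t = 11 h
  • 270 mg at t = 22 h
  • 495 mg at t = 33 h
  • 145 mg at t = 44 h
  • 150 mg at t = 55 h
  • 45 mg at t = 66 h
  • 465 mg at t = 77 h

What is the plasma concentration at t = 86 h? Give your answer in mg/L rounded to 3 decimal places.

507.341 mg/L

k = ln 2 / 17 = 0.04077 per h
Dose 1 (105 mg at t=0 h): 105·exp(−0.04077·86) = 3.150 mg/L
Dose 2 (355 mg at t=11 h): 355·exp(−0.04077·75) = 16.678 mg/L
Dose 3 (270 mg at t=22 h): 270·exp(−0.04077·64) = 19.864 mg/L
Dose 4 (495 mg at t=33 h): 495·exp(−0.04077·53) = 57.030 mg/L
Dose 5 (145 mg at t=44 h): 145·exp(−0.04077·42) = 26.161 mg/L
Dose 6 (150 mg at t=55 h): 150·exp(−0.04077·31) = 42.379 mg/L
Dose 7 (45 mg at t=66 h): 45·exp(−0.04077·20) = 19.909 mg/L
Dose 8 (465 mg at t=77 h): 465·exp(−0.04077·9) = 322.169 mg/L
C(86) = 3.150 + 16.678 + 19.864 + 57.030 + 26.161 + 42.379 + 19.909 + 322.169 = 507.341 mg/L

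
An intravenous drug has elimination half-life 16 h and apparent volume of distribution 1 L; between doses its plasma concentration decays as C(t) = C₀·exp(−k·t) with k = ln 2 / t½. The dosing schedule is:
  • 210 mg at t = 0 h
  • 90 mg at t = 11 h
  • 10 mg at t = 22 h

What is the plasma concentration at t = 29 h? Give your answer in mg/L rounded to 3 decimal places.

108.436 mg/L

k = ln 2 / 16 = 0.04332 per h
Dose 1 (210 mg at t=0 h): 210·exp(−0.04332·29) = 59.786 mg/L
Dose 2 (90 mg at t=11 h): 90·exp(−0.04332·18) = 41.265 mg/L
Dose 3 (10 mg at t=22 h): 10·exp(−0.04332·7) = 7.384 mg/L
C(29) = 59.786 + 41.265 + 7.384 = 108.436 mg/L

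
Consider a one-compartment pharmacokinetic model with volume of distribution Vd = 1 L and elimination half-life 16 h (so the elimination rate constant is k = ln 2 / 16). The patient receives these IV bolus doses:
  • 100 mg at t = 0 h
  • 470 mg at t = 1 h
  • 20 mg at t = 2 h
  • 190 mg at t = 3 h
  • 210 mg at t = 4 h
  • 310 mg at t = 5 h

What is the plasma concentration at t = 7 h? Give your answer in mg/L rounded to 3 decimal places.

k = ln 2 / 16 = 0.04332 per h
Dose 1 (100 mg at t=0 h): 100·exp(−0.04332·7) = 73.841 mg/L
Dose 2 (470 mg at t=1 h): 470·exp(−0.04332·6) = 362.420 mg/L
Dose 3 (20 mg at t=2 h): 20·exp(−0.04332·5) = 16.105 mg/L
Dose 4 (190 mg at t=3 h): 190·exp(−0.04332·4) = 159.770 mg/L
Dose 5 (210 mg at t=4 h): 210·exp(−0.04332·3) = 184.406 mg/L
Dose 6 (310 mg at t=5 h): 310·exp(−0.04332·2) = 284.271 mg/L
C(7) = 73.841 + 362.420 + 16.105 + 159.770 + 184.406 + 284.271 = 1080.814 mg/L

1080.814 mg/L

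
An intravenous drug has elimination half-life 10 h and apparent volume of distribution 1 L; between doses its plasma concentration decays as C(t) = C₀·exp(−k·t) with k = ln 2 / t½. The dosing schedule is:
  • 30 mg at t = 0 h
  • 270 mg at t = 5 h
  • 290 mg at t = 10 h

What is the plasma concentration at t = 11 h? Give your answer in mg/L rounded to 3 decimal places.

k = ln 2 / 10 = 0.06931 per h
Dose 1 (30 mg at t=0 h): 30·exp(−0.06931·11) = 13.995 mg/L
Dose 2 (270 mg at t=5 h): 270·exp(−0.06931·6) = 178.134 mg/L
Dose 3 (290 mg at t=10 h): 290·exp(−0.06931·1) = 270.580 mg/L
C(11) = 13.995 + 178.134 + 270.580 = 462.709 mg/L

462.709 mg/L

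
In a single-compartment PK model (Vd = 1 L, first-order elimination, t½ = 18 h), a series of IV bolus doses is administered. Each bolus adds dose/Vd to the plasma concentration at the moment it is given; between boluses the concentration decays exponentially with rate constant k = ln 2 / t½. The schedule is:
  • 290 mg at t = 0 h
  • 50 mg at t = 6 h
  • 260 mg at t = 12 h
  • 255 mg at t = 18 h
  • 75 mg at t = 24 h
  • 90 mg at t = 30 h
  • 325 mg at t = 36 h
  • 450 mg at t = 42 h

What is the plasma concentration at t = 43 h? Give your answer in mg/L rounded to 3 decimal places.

k = ln 2 / 18 = 0.03851 per h
Dose 1 (290 mg at t=0 h): 290·exp(−0.03851·43) = 55.370 mg/L
Dose 2 (50 mg at t=6 h): 50·exp(−0.03851·37) = 12.028 mg/L
Dose 3 (260 mg at t=12 h): 260·exp(−0.03851·31) = 78.801 mg/L
Dose 4 (255 mg at t=18 h): 255·exp(−0.03851·25) = 97.374 mg/L
Dose 5 (75 mg at t=24 h): 75·exp(−0.03851·19) = 36.083 mg/L
Dose 6 (90 mg at t=30 h): 90·exp(−0.03851·13) = 54.555 mg/L
Dose 7 (325 mg at t=36 h): 325·exp(−0.03851·7) = 248.208 mg/L
Dose 8 (450 mg at t=42 h): 450·exp(−0.03851·1) = 433.001 mg/L
C(43) = 55.370 + 12.028 + 78.801 + 97.374 + 36.083 + 54.555 + 248.208 + 433.001 = 1015.420 mg/L

1015.420 mg/L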